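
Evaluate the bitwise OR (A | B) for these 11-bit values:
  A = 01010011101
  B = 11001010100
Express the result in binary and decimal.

Apply | to each column (1 where either bit is 1):
  01010011101
| 11001010100
-------------
  11011011101

Answer: 11011011101 (1757)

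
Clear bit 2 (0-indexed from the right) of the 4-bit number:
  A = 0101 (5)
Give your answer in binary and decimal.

Mask = ~(1 << 2) = 1011
Bit 2 of A is 1, so AND-ing with the mask clears it to 0.
  0101
& 1011
------
  0001

Answer: 0001 (1)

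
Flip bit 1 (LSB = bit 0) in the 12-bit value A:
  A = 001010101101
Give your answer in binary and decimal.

Mask = 1 << 1 = 000000000010
Bit 1 of A is 0; XOR with the mask flips it to 1.
  001010101101
^ 000000000010
--------------
  001010101111

Answer: 001010101111 (687)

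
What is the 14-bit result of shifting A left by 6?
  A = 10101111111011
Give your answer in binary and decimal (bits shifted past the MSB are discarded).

Shift left by 6: drop the top 6 bit(s), append 6 zero(s) on the right.
  10101111111011  ->  discard [101011], keep [11111011], append 000000
= 11111011000000

Answer: 11111011000000 (16064)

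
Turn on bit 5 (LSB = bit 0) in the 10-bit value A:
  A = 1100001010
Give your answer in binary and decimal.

Mask = 1 << 5 = 0000100000
Bit 5 of A is 0, so OR-ing with the mask flips it to 1.
  1100001010
| 0000100000
------------
  1100101010

Answer: 1100101010 (810)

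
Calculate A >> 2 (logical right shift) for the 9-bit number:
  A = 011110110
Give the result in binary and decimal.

Logical shift right by 2: drop the bottom 2 bit(s), prepend 2 zero(s) on the left.
  011110110  ->  keep [0111101], discard [10], prepend 00
= 000111101

Answer: 000111101 (61)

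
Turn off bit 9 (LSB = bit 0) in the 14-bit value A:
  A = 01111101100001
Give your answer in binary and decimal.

Mask = ~(1 << 9) = 11110111111111
Bit 9 of A is 1, so AND-ing with the mask clears it to 0.
  01111101100001
& 11110111111111
----------------
  01110101100001

Answer: 01110101100001 (7521)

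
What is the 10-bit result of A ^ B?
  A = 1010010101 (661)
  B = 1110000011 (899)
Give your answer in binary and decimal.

Apply ^ to each column (1 where bits differ):
  1010010101
^ 1110000011
------------
  0100010110

Answer: 0100010110 (278)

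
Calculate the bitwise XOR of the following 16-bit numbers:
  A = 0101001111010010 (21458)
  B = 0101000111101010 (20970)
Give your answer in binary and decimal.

Apply ^ to each column (1 where bits differ):
  0101001111010010
^ 0101000111101010
------------------
  0000001000111000

Answer: 0000001000111000 (568)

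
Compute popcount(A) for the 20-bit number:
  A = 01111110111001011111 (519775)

01111110111001011111
1-bits at positions (from bit 0 = LSB): 0, 1, 2, 3, 4, 6, 9, 10, 11, 13, 14, 15, 16, 17, 18
Count = 15

Answer: 15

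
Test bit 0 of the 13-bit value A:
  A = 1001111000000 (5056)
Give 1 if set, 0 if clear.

Bit 0 is the 1st from the right.
  1001111000000
              ^
That bit is 0.

Answer: 0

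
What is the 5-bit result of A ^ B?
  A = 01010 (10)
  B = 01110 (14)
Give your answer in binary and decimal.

Apply ^ to each column (1 where bits differ):
  01010
^ 01110
-------
  00100

Answer: 00100 (4)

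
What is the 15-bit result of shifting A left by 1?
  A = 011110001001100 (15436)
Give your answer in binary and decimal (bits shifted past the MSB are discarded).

Shift left by 1: drop the top 1 bit(s), append 1 zero(s) on the right.
  011110001001100  ->  discard [0], keep [11110001001100], append 0
= 111100010011000

Answer: 111100010011000 (30872)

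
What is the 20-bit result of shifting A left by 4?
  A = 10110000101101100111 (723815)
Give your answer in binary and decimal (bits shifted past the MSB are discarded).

Shift left by 4: drop the top 4 bit(s), append 4 zero(s) on the right.
  10110000101101100111  ->  discard [1011], keep [0000101101100111], append 0000
= 00001011011001110000

Answer: 00001011011001110000 (46704)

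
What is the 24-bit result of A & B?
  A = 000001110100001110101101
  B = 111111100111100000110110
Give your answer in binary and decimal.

Apply & to each column (1 only where both bits are 1):
  000001110100001110101101
& 111111100111100000110110
--------------------------
  000001100100000000100100

Answer: 000001100100000000100100 (409636)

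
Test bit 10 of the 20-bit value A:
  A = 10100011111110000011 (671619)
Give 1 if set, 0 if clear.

Bit 10 is the 11th from the right.
  10100011111110000011
           ^
That bit is 1.

Answer: 1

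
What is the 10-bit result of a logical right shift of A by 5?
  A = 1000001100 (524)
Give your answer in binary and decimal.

Logical shift right by 5: drop the bottom 5 bit(s), prepend 5 zero(s) on the left.
  1000001100  ->  keep [10000], discard [01100], prepend 00000
= 0000010000

Answer: 0000010000 (16)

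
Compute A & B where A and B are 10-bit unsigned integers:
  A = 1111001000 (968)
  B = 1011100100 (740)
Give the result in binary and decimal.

Apply & to each column (1 only where both bits are 1):
  1111001000
& 1011100100
------------
  1011000000

Answer: 1011000000 (704)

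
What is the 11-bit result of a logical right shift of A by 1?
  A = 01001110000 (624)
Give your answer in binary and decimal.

Logical shift right by 1: drop the bottom 1 bit(s), prepend 1 zero(s) on the left.
  01001110000  ->  keep [0100111000], discard [0], prepend 0
= 00100111000

Answer: 00100111000 (312)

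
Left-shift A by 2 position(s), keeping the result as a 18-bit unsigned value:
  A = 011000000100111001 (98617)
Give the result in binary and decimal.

Shift left by 2: drop the top 2 bit(s), append 2 zero(s) on the right.
  011000000100111001  ->  discard [01], keep [1000000100111001], append 00
= 100000010011100100

Answer: 100000010011100100 (132324)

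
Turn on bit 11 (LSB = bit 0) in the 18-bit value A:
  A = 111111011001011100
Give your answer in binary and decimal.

Mask = 1 << 11 = 000000100000000000
Bit 11 of A is 0, so OR-ing with the mask flips it to 1.
  111111011001011100
| 000000100000000000
--------------------
  111111111001011100

Answer: 111111111001011100 (261724)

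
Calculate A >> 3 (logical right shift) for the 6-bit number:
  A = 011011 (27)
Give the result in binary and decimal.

Logical shift right by 3: drop the bottom 3 bit(s), prepend 3 zero(s) on the left.
  011011  ->  keep [011], discard [011], prepend 000
= 000011

Answer: 000011 (3)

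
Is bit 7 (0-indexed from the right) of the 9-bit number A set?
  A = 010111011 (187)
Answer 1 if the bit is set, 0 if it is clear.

Bit 7 is the 8th from the right.
  010111011
   ^
That bit is 1.

Answer: 1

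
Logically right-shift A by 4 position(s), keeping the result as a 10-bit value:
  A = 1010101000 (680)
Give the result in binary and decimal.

Logical shift right by 4: drop the bottom 4 bit(s), prepend 4 zero(s) on the left.
  1010101000  ->  keep [101010], discard [1000], prepend 0000
= 0000101010

Answer: 0000101010 (42)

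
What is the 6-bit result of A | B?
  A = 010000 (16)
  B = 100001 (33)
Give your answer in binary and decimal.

Apply | to each column (1 where either bit is 1):
  010000
| 100001
--------
  110001

Answer: 110001 (49)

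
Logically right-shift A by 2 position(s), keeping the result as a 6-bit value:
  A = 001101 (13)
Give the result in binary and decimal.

Logical shift right by 2: drop the bottom 2 bit(s), prepend 2 zero(s) on the left.
  001101  ->  keep [0011], discard [01], prepend 00
= 000011

Answer: 000011 (3)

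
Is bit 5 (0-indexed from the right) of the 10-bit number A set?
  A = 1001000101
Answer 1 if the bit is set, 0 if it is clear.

Bit 5 is the 6th from the right.
  1001000101
      ^
That bit is 0.

Answer: 0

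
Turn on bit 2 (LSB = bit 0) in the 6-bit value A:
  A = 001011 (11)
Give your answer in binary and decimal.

Mask = 1 << 2 = 000100
Bit 2 of A is 0, so OR-ing with the mask flips it to 1.
  001011
| 000100
--------
  001111

Answer: 001111 (15)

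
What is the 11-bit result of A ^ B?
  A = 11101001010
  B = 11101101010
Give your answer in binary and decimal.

Apply ^ to each column (1 where bits differ):
  11101001010
^ 11101101010
-------------
  00000100000

Answer: 00000100000 (32)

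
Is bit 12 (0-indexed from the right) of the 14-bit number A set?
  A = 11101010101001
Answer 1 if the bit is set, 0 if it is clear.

Bit 12 is the 13th from the right.
  11101010101001
   ^
That bit is 1.

Answer: 1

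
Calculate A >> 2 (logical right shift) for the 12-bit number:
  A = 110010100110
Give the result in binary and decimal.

Logical shift right by 2: drop the bottom 2 bit(s), prepend 2 zero(s) on the left.
  110010100110  ->  keep [1100101001], discard [10], prepend 00
= 001100101001

Answer: 001100101001 (809)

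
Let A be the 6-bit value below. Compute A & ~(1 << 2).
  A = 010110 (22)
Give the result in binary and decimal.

Mask = ~(1 << 2) = 111011
Bit 2 of A is 1, so AND-ing with the mask clears it to 0.
  010110
& 111011
--------
  010010

Answer: 010010 (18)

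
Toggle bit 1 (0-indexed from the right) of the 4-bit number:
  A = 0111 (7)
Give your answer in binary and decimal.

Mask = 1 << 1 = 0010
Bit 1 of A is 1; XOR with the mask flips it to 0.
  0111
^ 0010
------
  0101

Answer: 0101 (5)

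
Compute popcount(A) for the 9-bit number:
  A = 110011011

110011011
1-bits at positions (from bit 0 = LSB): 0, 1, 3, 4, 7, 8
Count = 6

Answer: 6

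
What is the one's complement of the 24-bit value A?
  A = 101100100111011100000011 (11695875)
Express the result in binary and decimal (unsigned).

Flip each bit (0->1, 1->0):
  101100100111011100000011
  010011011000100011111100

Answer: 010011011000100011111100 (5081340)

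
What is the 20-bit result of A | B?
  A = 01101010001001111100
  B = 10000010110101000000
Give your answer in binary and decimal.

Apply | to each column (1 where either bit is 1):
  01101010001001111100
| 10000010110101000000
----------------------
  11101010111101111100

Answer: 11101010111101111100 (962428)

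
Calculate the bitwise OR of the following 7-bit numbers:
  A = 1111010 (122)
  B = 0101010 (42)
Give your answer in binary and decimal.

Apply | to each column (1 where either bit is 1):
  1111010
| 0101010
---------
  1111010

Answer: 1111010 (122)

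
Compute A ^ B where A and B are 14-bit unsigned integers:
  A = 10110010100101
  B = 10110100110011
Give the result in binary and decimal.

Apply ^ to each column (1 where bits differ):
  10110010100101
^ 10110100110011
----------------
  00000110010110

Answer: 00000110010110 (406)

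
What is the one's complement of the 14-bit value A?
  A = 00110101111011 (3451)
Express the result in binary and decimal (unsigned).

Flip each bit (0->1, 1->0):
  00110101111011
  11001010000100

Answer: 11001010000100 (12932)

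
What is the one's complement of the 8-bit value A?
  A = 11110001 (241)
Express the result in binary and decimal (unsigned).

Flip each bit (0->1, 1->0):
  11110001
  00001110

Answer: 00001110 (14)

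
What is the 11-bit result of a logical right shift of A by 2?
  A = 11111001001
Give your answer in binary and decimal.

Logical shift right by 2: drop the bottom 2 bit(s), prepend 2 zero(s) on the left.
  11111001001  ->  keep [111110010], discard [01], prepend 00
= 00111110010

Answer: 00111110010 (498)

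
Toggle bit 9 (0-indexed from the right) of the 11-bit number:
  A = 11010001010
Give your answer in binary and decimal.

Mask = 1 << 9 = 01000000000
Bit 9 of A is 1; XOR with the mask flips it to 0.
  11010001010
^ 01000000000
-------------
  10010001010

Answer: 10010001010 (1162)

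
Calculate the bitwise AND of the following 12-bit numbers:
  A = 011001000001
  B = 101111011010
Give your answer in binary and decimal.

Apply & to each column (1 only where both bits are 1):
  011001000001
& 101111011010
--------------
  001001000000

Answer: 001001000000 (576)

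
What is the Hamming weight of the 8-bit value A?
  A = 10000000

10000000
1-bits at positions (from bit 0 = LSB): 7
Count = 1

Answer: 1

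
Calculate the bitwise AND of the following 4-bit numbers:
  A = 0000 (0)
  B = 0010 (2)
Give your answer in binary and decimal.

Apply & to each column (1 only where both bits are 1):
  0000
& 0010
------
  0000

Answer: 0000 (0)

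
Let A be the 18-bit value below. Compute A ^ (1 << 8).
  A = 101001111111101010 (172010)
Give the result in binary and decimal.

Mask = 1 << 8 = 000000000100000000
Bit 8 of A is 1; XOR with the mask flips it to 0.
  101001111111101010
^ 000000000100000000
--------------------
  101001111011101010

Answer: 101001111011101010 (171754)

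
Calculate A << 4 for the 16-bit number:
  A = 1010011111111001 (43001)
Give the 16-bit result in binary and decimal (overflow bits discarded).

Shift left by 4: drop the top 4 bit(s), append 4 zero(s) on the right.
  1010011111111001  ->  discard [1010], keep [011111111001], append 0000
= 0111111110010000

Answer: 0111111110010000 (32656)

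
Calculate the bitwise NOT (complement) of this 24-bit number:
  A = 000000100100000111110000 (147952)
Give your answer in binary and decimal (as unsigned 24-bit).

Flip each bit (0->1, 1->0):
  000000100100000111110000
  111111011011111000001111

Answer: 111111011011111000001111 (16629263)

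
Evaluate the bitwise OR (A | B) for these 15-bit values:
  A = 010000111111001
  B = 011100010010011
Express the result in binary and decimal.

Apply | to each column (1 where either bit is 1):
  010000111111001
| 011100010010011
-----------------
  011100111111011

Answer: 011100111111011 (14843)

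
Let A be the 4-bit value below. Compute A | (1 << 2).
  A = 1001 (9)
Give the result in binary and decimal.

Mask = 1 << 2 = 0100
Bit 2 of A is 0, so OR-ing with the mask flips it to 1.
  1001
| 0100
------
  1101

Answer: 1101 (13)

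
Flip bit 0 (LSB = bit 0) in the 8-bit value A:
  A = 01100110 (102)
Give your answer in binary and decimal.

Mask = 1 << 0 = 00000001
Bit 0 of A is 0; XOR with the mask flips it to 1.
  01100110
^ 00000001
----------
  01100111

Answer: 01100111 (103)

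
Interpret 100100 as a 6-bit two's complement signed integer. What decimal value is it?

MSB is 1, so the value is negative. Find the magnitude:
1. Invert bits:  011011
2. Add 1:        011100  = 28
3. Apply sign:   -28

Answer: -28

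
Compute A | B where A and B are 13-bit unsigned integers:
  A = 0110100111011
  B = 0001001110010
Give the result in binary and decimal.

Apply | to each column (1 where either bit is 1):
  0110100111011
| 0001001110010
---------------
  0111101111011

Answer: 0111101111011 (3963)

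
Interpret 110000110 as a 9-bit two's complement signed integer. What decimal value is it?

MSB is 1, so the value is negative. Find the magnitude:
1. Invert bits:  001111001
2. Add 1:        001111010  = 122
3. Apply sign:   -122

Answer: -122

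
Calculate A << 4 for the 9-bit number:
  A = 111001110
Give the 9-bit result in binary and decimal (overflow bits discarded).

Shift left by 4: drop the top 4 bit(s), append 4 zero(s) on the right.
  111001110  ->  discard [1110], keep [01110], append 0000
= 011100000

Answer: 011100000 (224)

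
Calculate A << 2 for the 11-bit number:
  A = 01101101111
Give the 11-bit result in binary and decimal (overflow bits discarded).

Shift left by 2: drop the top 2 bit(s), append 2 zero(s) on the right.
  01101101111  ->  discard [01], keep [101101111], append 00
= 10110111100

Answer: 10110111100 (1468)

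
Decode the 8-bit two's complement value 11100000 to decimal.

MSB is 1, so the value is negative. Find the magnitude:
1. Invert bits:  00011111
2. Add 1:        00100000  = 32
3. Apply sign:   -32

Answer: -32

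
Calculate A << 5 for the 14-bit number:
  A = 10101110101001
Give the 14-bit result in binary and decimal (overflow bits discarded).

Shift left by 5: drop the top 5 bit(s), append 5 zero(s) on the right.
  10101110101001  ->  discard [10101], keep [110101001], append 00000
= 11010100100000

Answer: 11010100100000 (13600)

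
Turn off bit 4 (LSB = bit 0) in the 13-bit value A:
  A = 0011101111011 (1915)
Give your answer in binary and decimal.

Mask = ~(1 << 4) = 1111111101111
Bit 4 of A is 1, so AND-ing with the mask clears it to 0.
  0011101111011
& 1111111101111
---------------
  0011101101011

Answer: 0011101101011 (1899)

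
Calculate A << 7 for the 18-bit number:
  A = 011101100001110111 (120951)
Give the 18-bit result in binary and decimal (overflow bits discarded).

Shift left by 7: drop the top 7 bit(s), append 7 zero(s) on the right.
  011101100001110111  ->  discard [0111011], keep [00001110111], append 0000000
= 000011101110000000

Answer: 000011101110000000 (15232)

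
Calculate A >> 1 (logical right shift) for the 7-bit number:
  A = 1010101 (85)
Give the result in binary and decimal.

Logical shift right by 1: drop the bottom 1 bit(s), prepend 1 zero(s) on the left.
  1010101  ->  keep [101010], discard [1], prepend 0
= 0101010

Answer: 0101010 (42)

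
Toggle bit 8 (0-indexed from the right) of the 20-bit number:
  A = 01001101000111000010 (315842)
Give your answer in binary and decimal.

Mask = 1 << 8 = 00000000000100000000
Bit 8 of A is 1; XOR with the mask flips it to 0.
  01001101000111000010
^ 00000000000100000000
----------------------
  01001101000011000010

Answer: 01001101000011000010 (315586)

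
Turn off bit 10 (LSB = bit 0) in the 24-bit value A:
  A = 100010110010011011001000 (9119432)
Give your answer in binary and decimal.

Mask = ~(1 << 10) = 111111111111101111111111
Bit 10 of A is 1, so AND-ing with the mask clears it to 0.
  100010110010011011001000
& 111111111111101111111111
--------------------------
  100010110010001011001000

Answer: 100010110010001011001000 (9118408)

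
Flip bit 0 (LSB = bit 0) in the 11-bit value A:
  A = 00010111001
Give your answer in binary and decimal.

Mask = 1 << 0 = 00000000001
Bit 0 of A is 1; XOR with the mask flips it to 0.
  00010111001
^ 00000000001
-------------
  00010111000

Answer: 00010111000 (184)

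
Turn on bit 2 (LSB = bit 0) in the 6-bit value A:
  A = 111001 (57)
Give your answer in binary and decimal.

Mask = 1 << 2 = 000100
Bit 2 of A is 0, so OR-ing with the mask flips it to 1.
  111001
| 000100
--------
  111101

Answer: 111101 (61)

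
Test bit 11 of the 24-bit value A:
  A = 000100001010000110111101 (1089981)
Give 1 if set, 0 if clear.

Bit 11 is the 12th from the right.
  000100001010000110111101
              ^
That bit is 0.

Answer: 0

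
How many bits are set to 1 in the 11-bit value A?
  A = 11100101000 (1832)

11100101000
1-bits at positions (from bit 0 = LSB): 3, 5, 8, 9, 10
Count = 5

Answer: 5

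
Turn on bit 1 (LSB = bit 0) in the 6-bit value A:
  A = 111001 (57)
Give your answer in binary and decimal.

Mask = 1 << 1 = 000010
Bit 1 of A is 0, so OR-ing with the mask flips it to 1.
  111001
| 000010
--------
  111011

Answer: 111011 (59)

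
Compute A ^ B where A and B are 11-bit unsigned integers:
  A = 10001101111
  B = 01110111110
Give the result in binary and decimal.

Apply ^ to each column (1 where bits differ):
  10001101111
^ 01110111110
-------------
  11111010001

Answer: 11111010001 (2001)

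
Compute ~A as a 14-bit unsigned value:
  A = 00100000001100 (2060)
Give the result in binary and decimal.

Flip each bit (0->1, 1->0):
  00100000001100
  11011111110011

Answer: 11011111110011 (14323)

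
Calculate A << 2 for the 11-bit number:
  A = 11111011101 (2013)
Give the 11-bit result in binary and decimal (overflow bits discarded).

Shift left by 2: drop the top 2 bit(s), append 2 zero(s) on the right.
  11111011101  ->  discard [11], keep [111011101], append 00
= 11101110100

Answer: 11101110100 (1908)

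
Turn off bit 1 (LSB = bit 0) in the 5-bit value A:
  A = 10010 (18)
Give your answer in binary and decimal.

Mask = ~(1 << 1) = 11101
Bit 1 of A is 1, so AND-ing with the mask clears it to 0.
  10010
& 11101
-------
  10000

Answer: 10000 (16)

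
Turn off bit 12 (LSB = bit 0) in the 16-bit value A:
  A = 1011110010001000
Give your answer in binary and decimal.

Mask = ~(1 << 12) = 1110111111111111
Bit 12 of A is 1, so AND-ing with the mask clears it to 0.
  1011110010001000
& 1110111111111111
------------------
  1010110010001000

Answer: 1010110010001000 (44168)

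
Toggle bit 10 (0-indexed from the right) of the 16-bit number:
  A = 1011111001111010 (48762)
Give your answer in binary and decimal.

Mask = 1 << 10 = 0000010000000000
Bit 10 of A is 1; XOR with the mask flips it to 0.
  1011111001111010
^ 0000010000000000
------------------
  1011101001111010

Answer: 1011101001111010 (47738)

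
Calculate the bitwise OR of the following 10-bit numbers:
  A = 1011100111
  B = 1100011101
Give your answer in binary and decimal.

Apply | to each column (1 where either bit is 1):
  1011100111
| 1100011101
------------
  1111111111

Answer: 1111111111 (1023)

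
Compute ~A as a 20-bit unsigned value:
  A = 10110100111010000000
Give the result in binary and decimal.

Flip each bit (0->1, 1->0):
  10110100111010000000
  01001011000101111111

Answer: 01001011000101111111 (307583)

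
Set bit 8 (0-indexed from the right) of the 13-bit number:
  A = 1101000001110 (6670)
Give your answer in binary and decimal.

Mask = 1 << 8 = 0000100000000
Bit 8 of A is 0, so OR-ing with the mask flips it to 1.
  1101000001110
| 0000100000000
---------------
  1101100001110

Answer: 1101100001110 (6926)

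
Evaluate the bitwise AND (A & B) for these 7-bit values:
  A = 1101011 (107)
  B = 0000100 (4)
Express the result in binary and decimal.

Apply & to each column (1 only where both bits are 1):
  1101011
& 0000100
---------
  0000000

Answer: 0000000 (0)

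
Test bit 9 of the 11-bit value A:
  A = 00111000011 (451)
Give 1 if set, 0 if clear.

Bit 9 is the 10th from the right.
  00111000011
   ^
That bit is 0.

Answer: 0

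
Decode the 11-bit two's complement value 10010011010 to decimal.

MSB is 1, so the value is negative. Find the magnitude:
1. Invert bits:  01101100101
2. Add 1:        01101100110  = 870
3. Apply sign:   -870

Answer: -870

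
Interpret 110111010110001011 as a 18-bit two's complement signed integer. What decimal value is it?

MSB is 1, so the value is negative. Find the magnitude:
1. Invert bits:  001000101001110100
2. Add 1:        001000101001110101  = 35445
3. Apply sign:   -35445

Answer: -35445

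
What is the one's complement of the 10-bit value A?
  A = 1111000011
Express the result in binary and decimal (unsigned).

Flip each bit (0->1, 1->0):
  1111000011
  0000111100

Answer: 0000111100 (60)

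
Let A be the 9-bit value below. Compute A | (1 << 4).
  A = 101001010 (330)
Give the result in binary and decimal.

Mask = 1 << 4 = 000010000
Bit 4 of A is 0, so OR-ing with the mask flips it to 1.
  101001010
| 000010000
-----------
  101011010

Answer: 101011010 (346)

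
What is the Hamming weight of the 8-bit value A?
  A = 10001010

10001010
1-bits at positions (from bit 0 = LSB): 1, 3, 7
Count = 3

Answer: 3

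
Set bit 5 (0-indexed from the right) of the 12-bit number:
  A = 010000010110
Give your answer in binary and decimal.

Mask = 1 << 5 = 000000100000
Bit 5 of A is 0, so OR-ing with the mask flips it to 1.
  010000010110
| 000000100000
--------------
  010000110110

Answer: 010000110110 (1078)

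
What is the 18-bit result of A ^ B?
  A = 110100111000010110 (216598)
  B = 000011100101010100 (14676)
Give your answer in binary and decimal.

Apply ^ to each column (1 where bits differ):
  110100111000010110
^ 000011100101010100
--------------------
  110111011101000010

Answer: 110111011101000010 (227138)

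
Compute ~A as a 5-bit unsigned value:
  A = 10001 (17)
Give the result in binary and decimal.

Flip each bit (0->1, 1->0):
  10001
  01110

Answer: 01110 (14)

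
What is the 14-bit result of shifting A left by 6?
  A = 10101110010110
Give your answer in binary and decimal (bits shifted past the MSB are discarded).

Shift left by 6: drop the top 6 bit(s), append 6 zero(s) on the right.
  10101110010110  ->  discard [101011], keep [10010110], append 000000
= 10010110000000

Answer: 10010110000000 (9600)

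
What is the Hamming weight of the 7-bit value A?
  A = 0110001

0110001
1-bits at positions (from bit 0 = LSB): 0, 4, 5
Count = 3

Answer: 3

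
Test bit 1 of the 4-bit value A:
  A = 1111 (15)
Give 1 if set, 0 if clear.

Bit 1 is the 2nd from the right.
  1111
    ^
That bit is 1.

Answer: 1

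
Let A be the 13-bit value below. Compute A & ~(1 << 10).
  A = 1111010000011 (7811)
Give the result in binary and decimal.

Mask = ~(1 << 10) = 1101111111111
Bit 10 of A is 1, so AND-ing with the mask clears it to 0.
  1111010000011
& 1101111111111
---------------
  1101010000011

Answer: 1101010000011 (6787)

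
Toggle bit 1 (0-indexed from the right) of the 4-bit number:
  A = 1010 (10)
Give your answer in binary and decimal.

Mask = 1 << 1 = 0010
Bit 1 of A is 1; XOR with the mask flips it to 0.
  1010
^ 0010
------
  1000

Answer: 1000 (8)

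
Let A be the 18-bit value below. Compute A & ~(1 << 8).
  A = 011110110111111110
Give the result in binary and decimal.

Mask = ~(1 << 8) = 111111111011111111
Bit 8 of A is 1, so AND-ing with the mask clears it to 0.
  011110110111111110
& 111111111011111111
--------------------
  011110110011111110

Answer: 011110110011111110 (126206)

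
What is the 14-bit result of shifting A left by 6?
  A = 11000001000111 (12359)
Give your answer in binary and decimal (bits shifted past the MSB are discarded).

Shift left by 6: drop the top 6 bit(s), append 6 zero(s) on the right.
  11000001000111  ->  discard [110000], keep [01000111], append 000000
= 01000111000000

Answer: 01000111000000 (4544)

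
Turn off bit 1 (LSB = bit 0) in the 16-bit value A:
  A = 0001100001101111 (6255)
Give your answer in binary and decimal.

Mask = ~(1 << 1) = 1111111111111101
Bit 1 of A is 1, so AND-ing with the mask clears it to 0.
  0001100001101111
& 1111111111111101
------------------
  0001100001101101

Answer: 0001100001101101 (6253)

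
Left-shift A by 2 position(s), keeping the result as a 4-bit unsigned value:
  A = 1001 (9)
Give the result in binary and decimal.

Shift left by 2: drop the top 2 bit(s), append 2 zero(s) on the right.
  1001  ->  discard [10], keep [01], append 00
= 0100

Answer: 0100 (4)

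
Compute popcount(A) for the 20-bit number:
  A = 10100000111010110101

10100000111010110101
1-bits at positions (from bit 0 = LSB): 0, 2, 4, 5, 7, 9, 10, 11, 17, 19
Count = 10

Answer: 10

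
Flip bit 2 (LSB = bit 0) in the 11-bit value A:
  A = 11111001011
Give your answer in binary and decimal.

Mask = 1 << 2 = 00000000100
Bit 2 of A is 0; XOR with the mask flips it to 1.
  11111001011
^ 00000000100
-------------
  11111001111

Answer: 11111001111 (1999)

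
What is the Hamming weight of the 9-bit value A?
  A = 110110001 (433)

110110001
1-bits at positions (from bit 0 = LSB): 0, 4, 5, 7, 8
Count = 5

Answer: 5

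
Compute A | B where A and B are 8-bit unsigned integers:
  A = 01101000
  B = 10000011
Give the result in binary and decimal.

Apply | to each column (1 where either bit is 1):
  01101000
| 10000011
----------
  11101011

Answer: 11101011 (235)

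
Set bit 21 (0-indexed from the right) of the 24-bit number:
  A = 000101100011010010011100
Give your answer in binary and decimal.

Mask = 1 << 21 = 001000000000000000000000
Bit 21 of A is 0, so OR-ing with the mask flips it to 1.
  000101100011010010011100
| 001000000000000000000000
--------------------------
  001101100011010010011100

Answer: 001101100011010010011100 (3552412)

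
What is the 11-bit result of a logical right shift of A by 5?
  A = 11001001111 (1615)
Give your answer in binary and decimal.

Logical shift right by 5: drop the bottom 5 bit(s), prepend 5 zero(s) on the left.
  11001001111  ->  keep [110010], discard [01111], prepend 00000
= 00000110010

Answer: 00000110010 (50)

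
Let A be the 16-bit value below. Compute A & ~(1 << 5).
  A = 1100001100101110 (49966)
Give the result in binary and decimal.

Mask = ~(1 << 5) = 1111111111011111
Bit 5 of A is 1, so AND-ing with the mask clears it to 0.
  1100001100101110
& 1111111111011111
------------------
  1100001100001110

Answer: 1100001100001110 (49934)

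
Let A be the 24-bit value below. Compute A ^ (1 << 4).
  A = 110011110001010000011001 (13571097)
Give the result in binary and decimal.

Mask = 1 << 4 = 000000000000000000010000
Bit 4 of A is 1; XOR with the mask flips it to 0.
  110011110001010000011001
^ 000000000000000000010000
--------------------------
  110011110001010000001001

Answer: 110011110001010000001001 (13571081)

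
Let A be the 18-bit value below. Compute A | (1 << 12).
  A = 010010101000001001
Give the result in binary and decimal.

Mask = 1 << 12 = 000001000000000000
Bit 12 of A is 0, so OR-ing with the mask flips it to 1.
  010010101000001001
| 000001000000000000
--------------------
  010011101000001001

Answer: 010011101000001001 (80393)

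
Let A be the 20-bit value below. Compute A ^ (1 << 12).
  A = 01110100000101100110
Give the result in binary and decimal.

Mask = 1 << 12 = 00000001000000000000
Bit 12 of A is 0; XOR with the mask flips it to 1.
  01110100000101100110
^ 00000001000000000000
----------------------
  01110101000101100110

Answer: 01110101000101100110 (479590)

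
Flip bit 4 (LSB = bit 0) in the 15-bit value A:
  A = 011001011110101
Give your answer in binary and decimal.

Mask = 1 << 4 = 000000000010000
Bit 4 of A is 1; XOR with the mask flips it to 0.
  011001011110101
^ 000000000010000
-----------------
  011001011100101

Answer: 011001011100101 (13029)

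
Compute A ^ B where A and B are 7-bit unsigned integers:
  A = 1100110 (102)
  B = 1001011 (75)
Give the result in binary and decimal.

Apply ^ to each column (1 where bits differ):
  1100110
^ 1001011
---------
  0101101

Answer: 0101101 (45)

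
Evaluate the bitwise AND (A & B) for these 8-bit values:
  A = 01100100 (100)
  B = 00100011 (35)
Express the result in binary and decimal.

Apply & to each column (1 only where both bits are 1):
  01100100
& 00100011
----------
  00100000

Answer: 00100000 (32)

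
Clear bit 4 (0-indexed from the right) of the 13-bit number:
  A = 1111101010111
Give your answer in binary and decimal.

Mask = ~(1 << 4) = 1111111101111
Bit 4 of A is 1, so AND-ing with the mask clears it to 0.
  1111101010111
& 1111111101111
---------------
  1111101000111

Answer: 1111101000111 (8007)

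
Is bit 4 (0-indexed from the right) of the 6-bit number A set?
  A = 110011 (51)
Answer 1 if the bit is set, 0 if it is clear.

Bit 4 is the 5th from the right.
  110011
   ^
That bit is 1.

Answer: 1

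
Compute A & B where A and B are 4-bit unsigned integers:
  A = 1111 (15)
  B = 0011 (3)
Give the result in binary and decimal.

Apply & to each column (1 only where both bits are 1):
  1111
& 0011
------
  0011

Answer: 0011 (3)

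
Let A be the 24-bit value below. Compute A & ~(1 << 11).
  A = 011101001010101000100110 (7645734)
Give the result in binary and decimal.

Mask = ~(1 << 11) = 111111111111011111111111
Bit 11 of A is 1, so AND-ing with the mask clears it to 0.
  011101001010101000100110
& 111111111111011111111111
--------------------------
  011101001010001000100110

Answer: 011101001010001000100110 (7643686)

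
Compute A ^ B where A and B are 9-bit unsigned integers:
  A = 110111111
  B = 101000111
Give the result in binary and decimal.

Apply ^ to each column (1 where bits differ):
  110111111
^ 101000111
-----------
  011111000

Answer: 011111000 (248)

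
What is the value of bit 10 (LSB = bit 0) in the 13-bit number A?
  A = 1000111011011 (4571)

Bit 10 is the 11th from the right.
  1000111011011
    ^
That bit is 0.

Answer: 0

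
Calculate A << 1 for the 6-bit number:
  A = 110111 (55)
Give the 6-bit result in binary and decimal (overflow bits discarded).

Shift left by 1: drop the top 1 bit(s), append 1 zero(s) on the right.
  110111  ->  discard [1], keep [10111], append 0
= 101110

Answer: 101110 (46)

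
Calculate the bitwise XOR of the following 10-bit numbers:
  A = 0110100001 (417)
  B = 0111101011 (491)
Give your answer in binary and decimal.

Apply ^ to each column (1 where bits differ):
  0110100001
^ 0111101011
------------
  0001001010

Answer: 0001001010 (74)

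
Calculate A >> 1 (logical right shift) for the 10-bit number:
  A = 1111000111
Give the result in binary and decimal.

Logical shift right by 1: drop the bottom 1 bit(s), prepend 1 zero(s) on the left.
  1111000111  ->  keep [111100011], discard [1], prepend 0
= 0111100011

Answer: 0111100011 (483)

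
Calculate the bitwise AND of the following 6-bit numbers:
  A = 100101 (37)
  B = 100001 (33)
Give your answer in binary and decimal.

Apply & to each column (1 only where both bits are 1):
  100101
& 100001
--------
  100001

Answer: 100001 (33)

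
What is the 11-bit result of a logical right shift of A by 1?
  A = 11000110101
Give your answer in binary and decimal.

Logical shift right by 1: drop the bottom 1 bit(s), prepend 1 zero(s) on the left.
  11000110101  ->  keep [1100011010], discard [1], prepend 0
= 01100011010

Answer: 01100011010 (794)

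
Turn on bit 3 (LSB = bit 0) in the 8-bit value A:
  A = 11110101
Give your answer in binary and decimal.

Mask = 1 << 3 = 00001000
Bit 3 of A is 0, so OR-ing with the mask flips it to 1.
  11110101
| 00001000
----------
  11111101

Answer: 11111101 (253)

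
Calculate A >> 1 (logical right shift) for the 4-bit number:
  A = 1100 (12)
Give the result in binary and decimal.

Logical shift right by 1: drop the bottom 1 bit(s), prepend 1 zero(s) on the left.
  1100  ->  keep [110], discard [0], prepend 0
= 0110

Answer: 0110 (6)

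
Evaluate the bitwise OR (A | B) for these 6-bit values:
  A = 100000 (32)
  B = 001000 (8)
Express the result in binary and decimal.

Apply | to each column (1 where either bit is 1):
  100000
| 001000
--------
  101000

Answer: 101000 (40)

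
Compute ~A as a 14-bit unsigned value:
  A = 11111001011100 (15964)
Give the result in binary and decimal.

Flip each bit (0->1, 1->0):
  11111001011100
  00000110100011

Answer: 00000110100011 (419)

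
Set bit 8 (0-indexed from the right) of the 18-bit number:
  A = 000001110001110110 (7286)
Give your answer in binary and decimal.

Mask = 1 << 8 = 000000000100000000
Bit 8 of A is 0, so OR-ing with the mask flips it to 1.
  000001110001110110
| 000000000100000000
--------------------
  000001110101110110

Answer: 000001110101110110 (7542)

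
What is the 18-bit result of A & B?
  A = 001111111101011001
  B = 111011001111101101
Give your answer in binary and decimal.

Apply & to each column (1 only where both bits are 1):
  001111111101011001
& 111011001111101101
--------------------
  001011001101001001

Answer: 001011001101001001 (45897)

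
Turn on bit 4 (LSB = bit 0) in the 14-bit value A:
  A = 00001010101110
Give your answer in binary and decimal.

Mask = 1 << 4 = 00000000010000
Bit 4 of A is 0, so OR-ing with the mask flips it to 1.
  00001010101110
| 00000000010000
----------------
  00001010111110

Answer: 00001010111110 (702)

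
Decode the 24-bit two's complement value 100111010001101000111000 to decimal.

MSB is 1, so the value is negative. Find the magnitude:
1. Invert bits:  011000101110010111000111
2. Add 1:        011000101110010111001000  = 6481352
3. Apply sign:   -6481352

Answer: -6481352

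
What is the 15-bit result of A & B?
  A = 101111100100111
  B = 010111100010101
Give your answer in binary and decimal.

Apply & to each column (1 only where both bits are 1):
  101111100100111
& 010111100010101
-----------------
  000111100000101

Answer: 000111100000101 (3845)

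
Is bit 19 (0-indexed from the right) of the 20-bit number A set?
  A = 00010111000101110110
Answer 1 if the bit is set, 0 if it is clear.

Bit 19 is the 20th from the right.
  00010111000101110110
  ^
That bit is 0.

Answer: 0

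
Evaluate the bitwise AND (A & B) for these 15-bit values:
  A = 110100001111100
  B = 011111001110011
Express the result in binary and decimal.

Apply & to each column (1 only where both bits are 1):
  110100001111100
& 011111001110011
-----------------
  010100001110000

Answer: 010100001110000 (10352)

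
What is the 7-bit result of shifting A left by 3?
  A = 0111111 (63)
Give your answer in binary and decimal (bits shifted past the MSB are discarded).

Shift left by 3: drop the top 3 bit(s), append 3 zero(s) on the right.
  0111111  ->  discard [011], keep [1111], append 000
= 1111000

Answer: 1111000 (120)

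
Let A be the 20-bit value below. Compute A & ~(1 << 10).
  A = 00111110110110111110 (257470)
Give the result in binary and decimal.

Mask = ~(1 << 10) = 11111111101111111111
Bit 10 of A is 1, so AND-ing with the mask clears it to 0.
  00111110110110111110
& 11111111101111111111
----------------------
  00111110100110111110

Answer: 00111110100110111110 (256446)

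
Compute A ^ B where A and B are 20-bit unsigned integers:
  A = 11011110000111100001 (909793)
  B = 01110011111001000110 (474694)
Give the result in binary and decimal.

Apply ^ to each column (1 where bits differ):
  11011110000111100001
^ 01110011111001000110
----------------------
  10101101111110100111

Answer: 10101101111110100111 (712615)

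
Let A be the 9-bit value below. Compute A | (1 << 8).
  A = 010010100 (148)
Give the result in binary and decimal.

Mask = 1 << 8 = 100000000
Bit 8 of A is 0, so OR-ing with the mask flips it to 1.
  010010100
| 100000000
-----------
  110010100

Answer: 110010100 (404)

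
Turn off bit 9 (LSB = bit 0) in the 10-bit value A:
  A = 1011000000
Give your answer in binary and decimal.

Mask = ~(1 << 9) = 0111111111
Bit 9 of A is 1, so AND-ing with the mask clears it to 0.
  1011000000
& 0111111111
------------
  0011000000

Answer: 0011000000 (192)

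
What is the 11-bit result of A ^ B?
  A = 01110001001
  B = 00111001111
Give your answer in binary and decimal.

Apply ^ to each column (1 where bits differ):
  01110001001
^ 00111001111
-------------
  01001000110

Answer: 01001000110 (582)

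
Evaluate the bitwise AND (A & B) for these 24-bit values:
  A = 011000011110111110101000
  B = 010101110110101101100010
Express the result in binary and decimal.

Apply & to each column (1 only where both bits are 1):
  011000011110111110101000
& 010101110110101101100010
--------------------------
  010000010110101100100000

Answer: 010000010110101100100000 (4287264)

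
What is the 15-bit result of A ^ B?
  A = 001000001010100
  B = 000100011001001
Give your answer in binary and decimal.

Apply ^ to each column (1 where bits differ):
  001000001010100
^ 000100011001001
-----------------
  001100010011101

Answer: 001100010011101 (6301)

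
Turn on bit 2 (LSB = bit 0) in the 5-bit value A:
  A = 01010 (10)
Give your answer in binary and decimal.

Mask = 1 << 2 = 00100
Bit 2 of A is 0, so OR-ing with the mask flips it to 1.
  01010
| 00100
-------
  01110

Answer: 01110 (14)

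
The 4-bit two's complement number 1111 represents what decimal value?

MSB is 1, so the value is negative. Find the magnitude:
1. Invert bits:  0000
2. Add 1:        0001  = 1
3. Apply sign:   -1

Answer: -1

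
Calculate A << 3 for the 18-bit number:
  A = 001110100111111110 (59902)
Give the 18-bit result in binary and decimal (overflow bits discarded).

Shift left by 3: drop the top 3 bit(s), append 3 zero(s) on the right.
  001110100111111110  ->  discard [001], keep [110100111111110], append 000
= 110100111111110000

Answer: 110100111111110000 (217072)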